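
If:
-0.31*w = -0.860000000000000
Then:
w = 2.77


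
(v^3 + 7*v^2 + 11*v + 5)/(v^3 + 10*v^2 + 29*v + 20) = (v + 1)/(v + 4)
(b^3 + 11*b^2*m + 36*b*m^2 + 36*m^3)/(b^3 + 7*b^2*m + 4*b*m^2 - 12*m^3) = (b + 3*m)/(b - m)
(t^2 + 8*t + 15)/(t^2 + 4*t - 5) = (t + 3)/(t - 1)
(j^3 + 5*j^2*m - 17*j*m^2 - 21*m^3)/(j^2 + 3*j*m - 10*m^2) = (j^3 + 5*j^2*m - 17*j*m^2 - 21*m^3)/(j^2 + 3*j*m - 10*m^2)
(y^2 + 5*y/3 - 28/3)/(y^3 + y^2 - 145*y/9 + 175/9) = 3*(y + 4)/(3*y^2 + 10*y - 25)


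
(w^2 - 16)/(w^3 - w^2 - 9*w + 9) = (w^2 - 16)/(w^3 - w^2 - 9*w + 9)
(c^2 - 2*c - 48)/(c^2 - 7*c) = (c^2 - 2*c - 48)/(c*(c - 7))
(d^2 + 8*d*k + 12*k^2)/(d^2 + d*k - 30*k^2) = (d + 2*k)/(d - 5*k)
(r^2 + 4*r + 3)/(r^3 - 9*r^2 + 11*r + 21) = (r + 3)/(r^2 - 10*r + 21)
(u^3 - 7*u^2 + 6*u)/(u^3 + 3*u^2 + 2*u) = (u^2 - 7*u + 6)/(u^2 + 3*u + 2)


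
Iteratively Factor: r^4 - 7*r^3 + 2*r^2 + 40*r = (r - 4)*(r^3 - 3*r^2 - 10*r) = r*(r - 4)*(r^2 - 3*r - 10) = r*(r - 4)*(r + 2)*(r - 5)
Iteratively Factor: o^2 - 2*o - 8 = (o + 2)*(o - 4)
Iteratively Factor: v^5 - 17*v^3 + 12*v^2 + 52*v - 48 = (v - 1)*(v^4 + v^3 - 16*v^2 - 4*v + 48) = (v - 2)*(v - 1)*(v^3 + 3*v^2 - 10*v - 24) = (v - 2)*(v - 1)*(v + 2)*(v^2 + v - 12) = (v - 2)*(v - 1)*(v + 2)*(v + 4)*(v - 3)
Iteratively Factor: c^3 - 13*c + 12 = (c + 4)*(c^2 - 4*c + 3) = (c - 1)*(c + 4)*(c - 3)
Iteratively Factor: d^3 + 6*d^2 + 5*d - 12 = (d + 3)*(d^2 + 3*d - 4) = (d + 3)*(d + 4)*(d - 1)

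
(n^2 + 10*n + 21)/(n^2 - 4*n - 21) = (n + 7)/(n - 7)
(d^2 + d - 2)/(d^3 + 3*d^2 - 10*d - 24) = (d - 1)/(d^2 + d - 12)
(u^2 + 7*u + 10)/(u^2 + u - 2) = (u + 5)/(u - 1)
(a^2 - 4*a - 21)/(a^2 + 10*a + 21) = (a - 7)/(a + 7)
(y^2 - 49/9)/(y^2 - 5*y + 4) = (y^2 - 49/9)/(y^2 - 5*y + 4)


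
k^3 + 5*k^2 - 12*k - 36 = (k - 3)*(k + 2)*(k + 6)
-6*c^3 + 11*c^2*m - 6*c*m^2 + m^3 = (-3*c + m)*(-2*c + m)*(-c + m)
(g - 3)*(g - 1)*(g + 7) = g^3 + 3*g^2 - 25*g + 21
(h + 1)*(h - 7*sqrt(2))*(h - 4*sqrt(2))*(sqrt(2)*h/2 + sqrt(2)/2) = sqrt(2)*h^4/2 - 11*h^3 + sqrt(2)*h^3 - 22*h^2 + 57*sqrt(2)*h^2/2 - 11*h + 56*sqrt(2)*h + 28*sqrt(2)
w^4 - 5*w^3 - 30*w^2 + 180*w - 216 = (w - 6)*(w - 3)*(w - 2)*(w + 6)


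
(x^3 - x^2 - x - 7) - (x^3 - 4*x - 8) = -x^2 + 3*x + 1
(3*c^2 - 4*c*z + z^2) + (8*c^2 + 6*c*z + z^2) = 11*c^2 + 2*c*z + 2*z^2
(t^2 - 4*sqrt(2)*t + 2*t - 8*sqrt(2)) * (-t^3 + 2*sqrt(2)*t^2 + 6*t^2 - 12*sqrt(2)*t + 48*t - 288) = -t^5 + 4*t^4 + 6*sqrt(2)*t^4 - 24*sqrt(2)*t^3 + 44*t^3 - 264*sqrt(2)*t^2 - 128*t^2 - 384*t + 768*sqrt(2)*t + 2304*sqrt(2)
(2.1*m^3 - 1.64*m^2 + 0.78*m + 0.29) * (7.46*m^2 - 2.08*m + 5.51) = 15.666*m^5 - 16.6024*m^4 + 20.801*m^3 - 8.4954*m^2 + 3.6946*m + 1.5979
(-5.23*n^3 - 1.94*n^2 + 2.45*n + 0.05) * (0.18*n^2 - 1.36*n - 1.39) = -0.9414*n^5 + 6.7636*n^4 + 10.3491*n^3 - 0.626400000000001*n^2 - 3.4735*n - 0.0695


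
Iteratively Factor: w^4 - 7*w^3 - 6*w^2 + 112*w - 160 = (w + 4)*(w^3 - 11*w^2 + 38*w - 40) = (w - 2)*(w + 4)*(w^2 - 9*w + 20) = (w - 5)*(w - 2)*(w + 4)*(w - 4)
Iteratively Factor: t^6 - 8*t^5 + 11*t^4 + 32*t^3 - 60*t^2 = (t)*(t^5 - 8*t^4 + 11*t^3 + 32*t^2 - 60*t) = t*(t - 5)*(t^4 - 3*t^3 - 4*t^2 + 12*t) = t*(t - 5)*(t - 3)*(t^3 - 4*t) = t*(t - 5)*(t - 3)*(t - 2)*(t^2 + 2*t) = t^2*(t - 5)*(t - 3)*(t - 2)*(t + 2)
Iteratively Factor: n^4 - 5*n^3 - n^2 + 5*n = (n)*(n^3 - 5*n^2 - n + 5) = n*(n + 1)*(n^2 - 6*n + 5) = n*(n - 1)*(n + 1)*(n - 5)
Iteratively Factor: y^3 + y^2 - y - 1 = (y - 1)*(y^2 + 2*y + 1) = (y - 1)*(y + 1)*(y + 1)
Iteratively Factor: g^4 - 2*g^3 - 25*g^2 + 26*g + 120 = (g + 4)*(g^3 - 6*g^2 - g + 30) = (g - 5)*(g + 4)*(g^2 - g - 6) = (g - 5)*(g + 2)*(g + 4)*(g - 3)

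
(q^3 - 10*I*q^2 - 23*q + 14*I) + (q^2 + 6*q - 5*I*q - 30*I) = q^3 + q^2 - 10*I*q^2 - 17*q - 5*I*q - 16*I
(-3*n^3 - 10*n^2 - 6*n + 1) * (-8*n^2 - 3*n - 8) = 24*n^5 + 89*n^4 + 102*n^3 + 90*n^2 + 45*n - 8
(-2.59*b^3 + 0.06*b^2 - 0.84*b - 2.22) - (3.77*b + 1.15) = -2.59*b^3 + 0.06*b^2 - 4.61*b - 3.37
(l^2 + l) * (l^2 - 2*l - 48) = l^4 - l^3 - 50*l^2 - 48*l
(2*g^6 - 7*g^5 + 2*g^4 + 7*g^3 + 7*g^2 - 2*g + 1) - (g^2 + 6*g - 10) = 2*g^6 - 7*g^5 + 2*g^4 + 7*g^3 + 6*g^2 - 8*g + 11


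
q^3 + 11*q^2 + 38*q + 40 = (q + 2)*(q + 4)*(q + 5)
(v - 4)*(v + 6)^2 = v^3 + 8*v^2 - 12*v - 144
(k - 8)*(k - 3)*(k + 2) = k^3 - 9*k^2 + 2*k + 48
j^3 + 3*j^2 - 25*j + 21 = (j - 3)*(j - 1)*(j + 7)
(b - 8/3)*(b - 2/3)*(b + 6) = b^3 + 8*b^2/3 - 164*b/9 + 32/3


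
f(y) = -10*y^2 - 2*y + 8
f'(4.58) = -93.60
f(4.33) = -188.15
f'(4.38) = -89.60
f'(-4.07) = 79.40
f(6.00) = -364.00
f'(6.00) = -122.00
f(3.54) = -124.40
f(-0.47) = 6.73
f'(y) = -20*y - 2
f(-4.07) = -149.51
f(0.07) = 7.81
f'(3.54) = -72.80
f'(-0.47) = 7.40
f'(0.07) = -3.40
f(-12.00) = -1408.00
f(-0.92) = 1.38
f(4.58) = -210.92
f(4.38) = -192.60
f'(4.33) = -88.60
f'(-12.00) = 238.00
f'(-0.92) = 16.40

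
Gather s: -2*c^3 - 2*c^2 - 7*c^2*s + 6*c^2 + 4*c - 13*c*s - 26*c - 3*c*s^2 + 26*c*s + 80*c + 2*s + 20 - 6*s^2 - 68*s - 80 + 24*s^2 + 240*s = -2*c^3 + 4*c^2 + 58*c + s^2*(18 - 3*c) + s*(-7*c^2 + 13*c + 174) - 60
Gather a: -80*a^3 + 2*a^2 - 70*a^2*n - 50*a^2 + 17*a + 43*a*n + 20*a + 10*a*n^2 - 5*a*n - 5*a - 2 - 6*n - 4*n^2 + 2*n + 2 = -80*a^3 + a^2*(-70*n - 48) + a*(10*n^2 + 38*n + 32) - 4*n^2 - 4*n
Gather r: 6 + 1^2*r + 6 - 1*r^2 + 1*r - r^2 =-2*r^2 + 2*r + 12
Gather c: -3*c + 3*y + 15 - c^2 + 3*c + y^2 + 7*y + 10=-c^2 + y^2 + 10*y + 25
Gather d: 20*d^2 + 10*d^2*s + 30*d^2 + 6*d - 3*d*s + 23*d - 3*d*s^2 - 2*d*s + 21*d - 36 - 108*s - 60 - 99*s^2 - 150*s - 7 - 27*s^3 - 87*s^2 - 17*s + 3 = d^2*(10*s + 50) + d*(-3*s^2 - 5*s + 50) - 27*s^3 - 186*s^2 - 275*s - 100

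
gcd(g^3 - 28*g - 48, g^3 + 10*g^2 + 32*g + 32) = g^2 + 6*g + 8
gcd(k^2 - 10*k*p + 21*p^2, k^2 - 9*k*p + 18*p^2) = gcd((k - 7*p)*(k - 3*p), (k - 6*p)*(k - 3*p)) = -k + 3*p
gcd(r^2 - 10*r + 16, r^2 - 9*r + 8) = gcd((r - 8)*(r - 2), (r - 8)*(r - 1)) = r - 8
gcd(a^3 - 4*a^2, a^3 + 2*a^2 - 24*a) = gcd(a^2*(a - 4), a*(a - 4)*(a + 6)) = a^2 - 4*a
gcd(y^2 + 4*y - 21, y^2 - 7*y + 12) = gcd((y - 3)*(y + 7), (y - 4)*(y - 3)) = y - 3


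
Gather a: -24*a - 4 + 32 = 28 - 24*a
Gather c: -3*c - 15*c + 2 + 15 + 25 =42 - 18*c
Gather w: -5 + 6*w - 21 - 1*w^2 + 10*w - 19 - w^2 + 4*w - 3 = -2*w^2 + 20*w - 48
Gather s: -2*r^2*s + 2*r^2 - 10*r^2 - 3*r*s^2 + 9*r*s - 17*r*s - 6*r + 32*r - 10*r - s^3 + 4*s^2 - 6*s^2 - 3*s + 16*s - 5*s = -8*r^2 + 16*r - s^3 + s^2*(-3*r - 2) + s*(-2*r^2 - 8*r + 8)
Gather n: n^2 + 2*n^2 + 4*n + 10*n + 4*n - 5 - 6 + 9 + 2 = 3*n^2 + 18*n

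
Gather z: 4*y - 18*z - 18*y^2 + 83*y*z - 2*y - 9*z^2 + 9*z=-18*y^2 + 2*y - 9*z^2 + z*(83*y - 9)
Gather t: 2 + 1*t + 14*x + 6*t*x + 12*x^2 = t*(6*x + 1) + 12*x^2 + 14*x + 2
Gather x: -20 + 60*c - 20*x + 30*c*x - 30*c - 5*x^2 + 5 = 30*c - 5*x^2 + x*(30*c - 20) - 15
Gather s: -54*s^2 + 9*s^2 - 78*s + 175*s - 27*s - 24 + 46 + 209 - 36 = -45*s^2 + 70*s + 195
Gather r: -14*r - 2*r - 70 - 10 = -16*r - 80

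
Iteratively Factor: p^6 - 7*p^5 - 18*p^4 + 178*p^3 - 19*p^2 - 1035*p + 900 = (p - 5)*(p^5 - 2*p^4 - 28*p^3 + 38*p^2 + 171*p - 180) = (p - 5)^2*(p^4 + 3*p^3 - 13*p^2 - 27*p + 36) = (p - 5)^2*(p - 3)*(p^3 + 6*p^2 + 5*p - 12) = (p - 5)^2*(p - 3)*(p - 1)*(p^2 + 7*p + 12) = (p - 5)^2*(p - 3)*(p - 1)*(p + 4)*(p + 3)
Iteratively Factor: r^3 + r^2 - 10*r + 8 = (r + 4)*(r^2 - 3*r + 2) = (r - 1)*(r + 4)*(r - 2)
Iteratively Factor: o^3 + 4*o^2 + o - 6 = (o + 3)*(o^2 + o - 2) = (o + 2)*(o + 3)*(o - 1)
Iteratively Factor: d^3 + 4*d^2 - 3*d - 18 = (d + 3)*(d^2 + d - 6) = (d + 3)^2*(d - 2)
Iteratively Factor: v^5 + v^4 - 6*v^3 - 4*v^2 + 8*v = (v + 2)*(v^4 - v^3 - 4*v^2 + 4*v) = (v - 2)*(v + 2)*(v^3 + v^2 - 2*v) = v*(v - 2)*(v + 2)*(v^2 + v - 2) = v*(v - 2)*(v + 2)^2*(v - 1)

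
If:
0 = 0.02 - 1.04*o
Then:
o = 0.02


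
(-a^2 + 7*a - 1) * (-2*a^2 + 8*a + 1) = 2*a^4 - 22*a^3 + 57*a^2 - a - 1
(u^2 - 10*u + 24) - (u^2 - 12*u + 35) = 2*u - 11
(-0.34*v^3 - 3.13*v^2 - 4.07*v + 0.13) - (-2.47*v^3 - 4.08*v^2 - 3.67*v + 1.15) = 2.13*v^3 + 0.95*v^2 - 0.4*v - 1.02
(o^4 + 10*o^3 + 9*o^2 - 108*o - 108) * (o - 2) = o^5 + 8*o^4 - 11*o^3 - 126*o^2 + 108*o + 216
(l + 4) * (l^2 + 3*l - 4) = l^3 + 7*l^2 + 8*l - 16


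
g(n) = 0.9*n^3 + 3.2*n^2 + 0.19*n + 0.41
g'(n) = 2.7*n^2 + 6.4*n + 0.19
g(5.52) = 250.34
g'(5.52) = 117.79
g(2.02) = 21.27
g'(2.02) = 24.14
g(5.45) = 242.18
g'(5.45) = 115.27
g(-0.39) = 0.77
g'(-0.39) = -1.90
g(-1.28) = 3.52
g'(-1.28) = -3.58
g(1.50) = 10.93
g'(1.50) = 15.86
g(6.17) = 334.80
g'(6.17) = 142.46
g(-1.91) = 5.45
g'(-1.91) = -2.18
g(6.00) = 311.15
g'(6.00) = 135.79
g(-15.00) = -2319.94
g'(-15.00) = 511.69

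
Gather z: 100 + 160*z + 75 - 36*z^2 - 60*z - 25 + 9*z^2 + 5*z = -27*z^2 + 105*z + 150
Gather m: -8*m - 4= -8*m - 4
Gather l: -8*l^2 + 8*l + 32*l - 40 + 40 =-8*l^2 + 40*l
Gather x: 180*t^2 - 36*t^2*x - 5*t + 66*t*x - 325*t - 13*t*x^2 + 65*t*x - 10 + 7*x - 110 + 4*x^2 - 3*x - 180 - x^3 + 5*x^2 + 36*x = 180*t^2 - 330*t - x^3 + x^2*(9 - 13*t) + x*(-36*t^2 + 131*t + 40) - 300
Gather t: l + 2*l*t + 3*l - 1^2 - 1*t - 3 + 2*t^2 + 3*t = 4*l + 2*t^2 + t*(2*l + 2) - 4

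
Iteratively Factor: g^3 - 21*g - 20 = (g + 1)*(g^2 - g - 20) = (g + 1)*(g + 4)*(g - 5)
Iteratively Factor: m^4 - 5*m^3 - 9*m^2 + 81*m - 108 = (m + 4)*(m^3 - 9*m^2 + 27*m - 27) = (m - 3)*(m + 4)*(m^2 - 6*m + 9) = (m - 3)^2*(m + 4)*(m - 3)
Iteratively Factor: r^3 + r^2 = (r)*(r^2 + r) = r*(r + 1)*(r)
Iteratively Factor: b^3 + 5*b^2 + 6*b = (b + 2)*(b^2 + 3*b) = b*(b + 2)*(b + 3)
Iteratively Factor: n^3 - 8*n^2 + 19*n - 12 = (n - 4)*(n^2 - 4*n + 3) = (n - 4)*(n - 3)*(n - 1)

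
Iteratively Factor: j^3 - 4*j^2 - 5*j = (j - 5)*(j^2 + j) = j*(j - 5)*(j + 1)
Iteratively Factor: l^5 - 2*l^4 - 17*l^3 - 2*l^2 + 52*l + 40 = (l + 1)*(l^4 - 3*l^3 - 14*l^2 + 12*l + 40) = (l - 5)*(l + 1)*(l^3 + 2*l^2 - 4*l - 8) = (l - 5)*(l - 2)*(l + 1)*(l^2 + 4*l + 4) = (l - 5)*(l - 2)*(l + 1)*(l + 2)*(l + 2)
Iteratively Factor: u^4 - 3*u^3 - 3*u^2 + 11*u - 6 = (u + 2)*(u^3 - 5*u^2 + 7*u - 3) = (u - 3)*(u + 2)*(u^2 - 2*u + 1) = (u - 3)*(u - 1)*(u + 2)*(u - 1)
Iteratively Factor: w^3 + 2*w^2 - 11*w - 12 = (w - 3)*(w^2 + 5*w + 4) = (w - 3)*(w + 4)*(w + 1)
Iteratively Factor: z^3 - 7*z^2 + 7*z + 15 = (z - 3)*(z^2 - 4*z - 5) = (z - 5)*(z - 3)*(z + 1)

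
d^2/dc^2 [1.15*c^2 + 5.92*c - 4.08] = 2.30000000000000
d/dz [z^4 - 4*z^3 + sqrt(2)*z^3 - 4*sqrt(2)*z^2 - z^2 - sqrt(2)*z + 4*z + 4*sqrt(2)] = 4*z^3 - 12*z^2 + 3*sqrt(2)*z^2 - 8*sqrt(2)*z - 2*z - sqrt(2) + 4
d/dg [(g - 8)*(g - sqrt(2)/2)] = 2*g - 8 - sqrt(2)/2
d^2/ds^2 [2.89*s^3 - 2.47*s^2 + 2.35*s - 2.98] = 17.34*s - 4.94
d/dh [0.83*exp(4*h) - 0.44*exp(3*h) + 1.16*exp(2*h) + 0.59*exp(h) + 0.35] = (3.32*exp(3*h) - 1.32*exp(2*h) + 2.32*exp(h) + 0.59)*exp(h)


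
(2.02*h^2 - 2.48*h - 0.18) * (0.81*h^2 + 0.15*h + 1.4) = 1.6362*h^4 - 1.7058*h^3 + 2.3102*h^2 - 3.499*h - 0.252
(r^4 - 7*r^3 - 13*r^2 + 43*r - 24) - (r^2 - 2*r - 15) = r^4 - 7*r^3 - 14*r^2 + 45*r - 9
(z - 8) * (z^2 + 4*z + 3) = z^3 - 4*z^2 - 29*z - 24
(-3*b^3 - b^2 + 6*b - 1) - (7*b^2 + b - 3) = -3*b^3 - 8*b^2 + 5*b + 2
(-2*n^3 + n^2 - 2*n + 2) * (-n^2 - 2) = 2*n^5 - n^4 + 6*n^3 - 4*n^2 + 4*n - 4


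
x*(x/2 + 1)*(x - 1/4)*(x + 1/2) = x^4/2 + 9*x^3/8 + 3*x^2/16 - x/8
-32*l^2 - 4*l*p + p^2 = (-8*l + p)*(4*l + p)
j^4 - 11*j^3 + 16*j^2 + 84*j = j*(j - 7)*(j - 6)*(j + 2)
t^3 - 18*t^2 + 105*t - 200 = (t - 8)*(t - 5)^2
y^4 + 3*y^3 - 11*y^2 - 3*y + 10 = (y - 2)*(y - 1)*(y + 1)*(y + 5)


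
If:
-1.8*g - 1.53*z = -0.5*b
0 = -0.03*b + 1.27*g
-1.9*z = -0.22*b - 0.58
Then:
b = 1.67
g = 0.04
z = 0.50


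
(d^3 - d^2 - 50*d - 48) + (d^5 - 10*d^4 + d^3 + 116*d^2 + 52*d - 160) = d^5 - 10*d^4 + 2*d^3 + 115*d^2 + 2*d - 208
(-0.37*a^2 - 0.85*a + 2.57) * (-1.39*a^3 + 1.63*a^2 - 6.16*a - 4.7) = 0.5143*a^5 + 0.5784*a^4 - 2.6786*a^3 + 11.1641*a^2 - 11.8362*a - 12.079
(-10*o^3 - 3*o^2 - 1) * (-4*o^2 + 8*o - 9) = 40*o^5 - 68*o^4 + 66*o^3 + 31*o^2 - 8*o + 9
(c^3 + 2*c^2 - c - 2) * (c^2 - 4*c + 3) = c^5 - 2*c^4 - 6*c^3 + 8*c^2 + 5*c - 6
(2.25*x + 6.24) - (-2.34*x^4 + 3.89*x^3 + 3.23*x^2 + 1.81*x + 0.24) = 2.34*x^4 - 3.89*x^3 - 3.23*x^2 + 0.44*x + 6.0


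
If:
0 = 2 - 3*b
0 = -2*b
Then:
No Solution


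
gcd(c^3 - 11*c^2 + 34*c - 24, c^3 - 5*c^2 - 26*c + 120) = c^2 - 10*c + 24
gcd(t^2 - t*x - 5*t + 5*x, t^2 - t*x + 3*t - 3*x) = -t + x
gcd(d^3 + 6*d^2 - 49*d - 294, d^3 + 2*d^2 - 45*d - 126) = d^2 - d - 42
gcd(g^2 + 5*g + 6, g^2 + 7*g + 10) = g + 2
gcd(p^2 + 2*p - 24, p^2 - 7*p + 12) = p - 4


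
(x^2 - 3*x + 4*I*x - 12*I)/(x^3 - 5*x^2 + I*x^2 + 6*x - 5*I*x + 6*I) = (x + 4*I)/(x^2 + x*(-2 + I) - 2*I)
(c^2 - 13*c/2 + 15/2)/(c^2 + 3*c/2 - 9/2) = (c - 5)/(c + 3)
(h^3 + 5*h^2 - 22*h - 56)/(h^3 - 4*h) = (h^2 + 3*h - 28)/(h*(h - 2))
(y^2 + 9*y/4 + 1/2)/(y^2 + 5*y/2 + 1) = (4*y + 1)/(2*(2*y + 1))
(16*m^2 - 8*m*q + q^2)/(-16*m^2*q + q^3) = (-4*m + q)/(q*(4*m + q))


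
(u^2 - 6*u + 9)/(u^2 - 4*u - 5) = (-u^2 + 6*u - 9)/(-u^2 + 4*u + 5)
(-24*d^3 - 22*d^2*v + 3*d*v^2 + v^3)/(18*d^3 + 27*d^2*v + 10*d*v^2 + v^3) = (-4*d + v)/(3*d + v)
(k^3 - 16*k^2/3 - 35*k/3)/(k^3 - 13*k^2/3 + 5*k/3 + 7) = k*(3*k^2 - 16*k - 35)/(3*k^3 - 13*k^2 + 5*k + 21)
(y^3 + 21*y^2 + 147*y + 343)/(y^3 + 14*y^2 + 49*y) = (y + 7)/y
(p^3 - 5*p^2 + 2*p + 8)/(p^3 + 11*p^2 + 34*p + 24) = (p^2 - 6*p + 8)/(p^2 + 10*p + 24)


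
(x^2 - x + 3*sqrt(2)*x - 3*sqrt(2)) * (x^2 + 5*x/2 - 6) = x^4 + 3*x^3/2 + 3*sqrt(2)*x^3 - 17*x^2/2 + 9*sqrt(2)*x^2/2 - 51*sqrt(2)*x/2 + 6*x + 18*sqrt(2)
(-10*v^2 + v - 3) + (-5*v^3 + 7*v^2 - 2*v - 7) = -5*v^3 - 3*v^2 - v - 10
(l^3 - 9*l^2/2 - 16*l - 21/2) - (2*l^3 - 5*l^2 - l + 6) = -l^3 + l^2/2 - 15*l - 33/2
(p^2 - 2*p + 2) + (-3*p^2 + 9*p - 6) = -2*p^2 + 7*p - 4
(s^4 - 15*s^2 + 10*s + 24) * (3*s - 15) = 3*s^5 - 15*s^4 - 45*s^3 + 255*s^2 - 78*s - 360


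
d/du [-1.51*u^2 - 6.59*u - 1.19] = -3.02*u - 6.59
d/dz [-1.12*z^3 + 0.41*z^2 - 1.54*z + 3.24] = -3.36*z^2 + 0.82*z - 1.54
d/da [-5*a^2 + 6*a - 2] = 6 - 10*a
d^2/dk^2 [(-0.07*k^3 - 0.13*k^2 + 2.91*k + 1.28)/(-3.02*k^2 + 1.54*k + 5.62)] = (-49.16336*k^3 - 53.171184*k^2 - 247.354512*k + 9.06224000000001)/(27.543608*k^6 - 42.136248*k^5 - 132.283248*k^4 + 153.172712*k^3 + 246.169488*k^2 - 145.919928*k - 177.504328)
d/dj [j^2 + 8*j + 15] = 2*j + 8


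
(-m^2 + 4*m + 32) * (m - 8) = -m^3 + 12*m^2 - 256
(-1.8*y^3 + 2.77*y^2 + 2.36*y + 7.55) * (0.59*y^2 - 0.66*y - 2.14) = -1.062*y^5 + 2.8223*y^4 + 3.4162*y^3 - 3.0309*y^2 - 10.0334*y - 16.157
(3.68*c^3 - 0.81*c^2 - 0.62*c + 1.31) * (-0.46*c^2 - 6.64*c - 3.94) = -1.6928*c^5 - 24.0626*c^4 - 8.8356*c^3 + 6.7056*c^2 - 6.2556*c - 5.1614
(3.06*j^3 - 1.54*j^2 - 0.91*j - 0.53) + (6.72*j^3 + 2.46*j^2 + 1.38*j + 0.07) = 9.78*j^3 + 0.92*j^2 + 0.47*j - 0.46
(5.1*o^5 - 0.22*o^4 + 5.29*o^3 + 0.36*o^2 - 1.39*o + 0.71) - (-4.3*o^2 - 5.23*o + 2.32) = 5.1*o^5 - 0.22*o^4 + 5.29*o^3 + 4.66*o^2 + 3.84*o - 1.61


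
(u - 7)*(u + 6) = u^2 - u - 42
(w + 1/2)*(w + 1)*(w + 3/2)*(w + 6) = w^4 + 9*w^3 + 83*w^2/4 + 69*w/4 + 9/2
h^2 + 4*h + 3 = (h + 1)*(h + 3)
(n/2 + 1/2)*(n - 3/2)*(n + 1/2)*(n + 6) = n^4/2 + 3*n^3 - 7*n^2/8 - 45*n/8 - 9/4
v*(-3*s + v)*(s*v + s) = -3*s^2*v^2 - 3*s^2*v + s*v^3 + s*v^2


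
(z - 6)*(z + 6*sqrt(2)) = z^2 - 6*z + 6*sqrt(2)*z - 36*sqrt(2)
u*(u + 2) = u^2 + 2*u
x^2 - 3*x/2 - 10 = (x - 4)*(x + 5/2)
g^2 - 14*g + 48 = (g - 8)*(g - 6)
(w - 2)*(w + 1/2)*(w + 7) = w^3 + 11*w^2/2 - 23*w/2 - 7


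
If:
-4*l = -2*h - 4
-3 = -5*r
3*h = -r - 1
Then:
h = -8/15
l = 11/15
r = 3/5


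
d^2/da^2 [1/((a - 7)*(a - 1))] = 2*((a - 7)^2 + (a - 7)*(a - 1) + (a - 1)^2)/((a - 7)^3*(a - 1)^3)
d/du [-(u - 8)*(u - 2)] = 10 - 2*u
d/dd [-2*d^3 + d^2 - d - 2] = -6*d^2 + 2*d - 1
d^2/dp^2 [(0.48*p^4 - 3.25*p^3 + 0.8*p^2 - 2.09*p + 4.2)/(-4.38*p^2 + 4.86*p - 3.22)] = (-18.417024*p^6 + 61.3059839999999*p^5 - 108.642816*p^4 + 228.171768*p^3 - 780.630984*p^2 + 561.752016*p - 31.110184)/(84.027672*p^6 - 279.708552*p^5 + 495.682848*p^4 - 526.052232*p^3 + 364.406112*p^2 - 151.171272*p + 33.386248)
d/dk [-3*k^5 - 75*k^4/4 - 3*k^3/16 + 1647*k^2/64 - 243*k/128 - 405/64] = -15*k^4 - 75*k^3 - 9*k^2/16 + 1647*k/32 - 243/128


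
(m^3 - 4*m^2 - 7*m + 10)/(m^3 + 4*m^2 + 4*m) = (m^2 - 6*m + 5)/(m*(m + 2))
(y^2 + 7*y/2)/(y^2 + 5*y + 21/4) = 2*y/(2*y + 3)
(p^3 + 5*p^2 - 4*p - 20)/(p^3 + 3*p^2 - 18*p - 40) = (p - 2)/(p - 4)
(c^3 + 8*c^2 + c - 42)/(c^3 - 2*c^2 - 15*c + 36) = (c^3 + 8*c^2 + c - 42)/(c^3 - 2*c^2 - 15*c + 36)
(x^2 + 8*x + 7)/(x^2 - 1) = (x + 7)/(x - 1)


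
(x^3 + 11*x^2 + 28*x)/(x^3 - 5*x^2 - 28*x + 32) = x*(x + 7)/(x^2 - 9*x + 8)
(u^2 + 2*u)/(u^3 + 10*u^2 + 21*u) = (u + 2)/(u^2 + 10*u + 21)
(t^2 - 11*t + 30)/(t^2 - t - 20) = (t - 6)/(t + 4)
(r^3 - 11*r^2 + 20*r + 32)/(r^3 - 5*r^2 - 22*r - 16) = (r - 4)/(r + 2)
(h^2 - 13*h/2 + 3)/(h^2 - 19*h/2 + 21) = (2*h - 1)/(2*h - 7)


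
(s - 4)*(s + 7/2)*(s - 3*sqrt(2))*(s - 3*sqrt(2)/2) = s^4 - 9*sqrt(2)*s^3/2 - s^3/2 - 5*s^2 + 9*sqrt(2)*s^2/4 - 9*s/2 + 63*sqrt(2)*s - 126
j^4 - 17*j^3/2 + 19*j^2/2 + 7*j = j*(j - 7)*(j - 2)*(j + 1/2)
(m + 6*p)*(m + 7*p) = m^2 + 13*m*p + 42*p^2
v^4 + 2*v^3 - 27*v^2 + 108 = (v - 3)^2*(v + 2)*(v + 6)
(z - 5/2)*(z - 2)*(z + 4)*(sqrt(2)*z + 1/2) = sqrt(2)*z^4 - sqrt(2)*z^3/2 + z^3/2 - 13*sqrt(2)*z^2 - z^2/4 - 13*z/2 + 20*sqrt(2)*z + 10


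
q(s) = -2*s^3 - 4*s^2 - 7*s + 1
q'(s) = -6*s^2 - 8*s - 7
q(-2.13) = 17.09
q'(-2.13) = -17.18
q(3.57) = -165.97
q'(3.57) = -112.03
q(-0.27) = 2.64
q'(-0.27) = -5.28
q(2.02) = -45.95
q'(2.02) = -47.64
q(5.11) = -406.08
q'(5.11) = -204.55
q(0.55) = -4.39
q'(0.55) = -13.22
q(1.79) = -35.82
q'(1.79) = -40.54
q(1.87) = -39.16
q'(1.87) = -42.94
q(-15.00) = 5956.00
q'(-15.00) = -1237.00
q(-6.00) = 331.00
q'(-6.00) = -175.00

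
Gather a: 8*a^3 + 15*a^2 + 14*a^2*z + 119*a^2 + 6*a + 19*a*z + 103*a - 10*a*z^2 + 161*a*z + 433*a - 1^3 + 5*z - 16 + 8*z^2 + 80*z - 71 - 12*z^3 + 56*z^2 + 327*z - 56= 8*a^3 + a^2*(14*z + 134) + a*(-10*z^2 + 180*z + 542) - 12*z^3 + 64*z^2 + 412*z - 144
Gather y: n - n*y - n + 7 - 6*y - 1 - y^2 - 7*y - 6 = -y^2 + y*(-n - 13)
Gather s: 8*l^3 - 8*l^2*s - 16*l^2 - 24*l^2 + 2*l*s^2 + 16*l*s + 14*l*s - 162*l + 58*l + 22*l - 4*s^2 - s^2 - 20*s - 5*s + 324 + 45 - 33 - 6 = 8*l^3 - 40*l^2 - 82*l + s^2*(2*l - 5) + s*(-8*l^2 + 30*l - 25) + 330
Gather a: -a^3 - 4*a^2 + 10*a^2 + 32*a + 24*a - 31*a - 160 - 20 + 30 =-a^3 + 6*a^2 + 25*a - 150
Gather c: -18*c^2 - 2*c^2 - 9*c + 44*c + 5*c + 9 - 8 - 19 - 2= -20*c^2 + 40*c - 20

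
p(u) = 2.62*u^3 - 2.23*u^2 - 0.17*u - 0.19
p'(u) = 7.86*u^2 - 4.46*u - 0.17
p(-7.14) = -1066.33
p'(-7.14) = 432.37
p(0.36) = -0.42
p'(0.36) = -0.76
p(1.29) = 1.50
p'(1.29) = 7.16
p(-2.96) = -87.17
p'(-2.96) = 81.90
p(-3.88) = -186.14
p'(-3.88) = 135.46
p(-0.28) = -0.37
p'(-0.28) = 1.70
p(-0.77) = -2.58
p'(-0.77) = 7.92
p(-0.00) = -0.19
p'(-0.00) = -0.17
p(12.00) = 4204.01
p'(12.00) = 1078.15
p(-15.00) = -9341.89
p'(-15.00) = 1835.23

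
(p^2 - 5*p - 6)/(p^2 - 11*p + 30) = (p + 1)/(p - 5)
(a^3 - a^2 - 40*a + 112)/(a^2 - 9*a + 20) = (a^2 + 3*a - 28)/(a - 5)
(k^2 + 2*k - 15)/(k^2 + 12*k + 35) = (k - 3)/(k + 7)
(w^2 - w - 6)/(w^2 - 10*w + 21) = (w + 2)/(w - 7)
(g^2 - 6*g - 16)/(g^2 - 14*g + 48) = (g + 2)/(g - 6)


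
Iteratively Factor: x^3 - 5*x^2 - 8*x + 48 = (x - 4)*(x^2 - x - 12) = (x - 4)*(x + 3)*(x - 4)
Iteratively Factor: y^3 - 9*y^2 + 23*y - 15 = (y - 3)*(y^2 - 6*y + 5) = (y - 3)*(y - 1)*(y - 5)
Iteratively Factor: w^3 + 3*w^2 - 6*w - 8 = (w - 2)*(w^2 + 5*w + 4) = (w - 2)*(w + 4)*(w + 1)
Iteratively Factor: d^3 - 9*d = (d - 3)*(d^2 + 3*d) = (d - 3)*(d + 3)*(d)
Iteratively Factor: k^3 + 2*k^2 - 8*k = (k - 2)*(k^2 + 4*k) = (k - 2)*(k + 4)*(k)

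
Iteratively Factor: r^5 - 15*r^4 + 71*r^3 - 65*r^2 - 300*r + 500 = (r - 2)*(r^4 - 13*r^3 + 45*r^2 + 25*r - 250) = (r - 5)*(r - 2)*(r^3 - 8*r^2 + 5*r + 50) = (r - 5)^2*(r - 2)*(r^2 - 3*r - 10) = (r - 5)^3*(r - 2)*(r + 2)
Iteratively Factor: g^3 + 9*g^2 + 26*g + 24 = (g + 4)*(g^2 + 5*g + 6) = (g + 2)*(g + 4)*(g + 3)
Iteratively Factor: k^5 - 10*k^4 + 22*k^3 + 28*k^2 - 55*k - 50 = (k - 2)*(k^4 - 8*k^3 + 6*k^2 + 40*k + 25) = (k - 5)*(k - 2)*(k^3 - 3*k^2 - 9*k - 5) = (k - 5)^2*(k - 2)*(k^2 + 2*k + 1) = (k - 5)^2*(k - 2)*(k + 1)*(k + 1)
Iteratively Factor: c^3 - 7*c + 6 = (c - 2)*(c^2 + 2*c - 3) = (c - 2)*(c - 1)*(c + 3)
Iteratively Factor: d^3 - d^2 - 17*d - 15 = (d + 1)*(d^2 - 2*d - 15) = (d - 5)*(d + 1)*(d + 3)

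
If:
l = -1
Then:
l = -1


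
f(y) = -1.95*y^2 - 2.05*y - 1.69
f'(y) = -3.9*y - 2.05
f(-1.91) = -4.89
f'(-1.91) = 5.40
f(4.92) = -58.98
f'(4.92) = -21.24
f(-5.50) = -49.40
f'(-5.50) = 19.40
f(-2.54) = -9.06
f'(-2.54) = 7.86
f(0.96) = -5.46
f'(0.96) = -5.79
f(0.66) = -3.89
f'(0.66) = -4.62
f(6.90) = -108.67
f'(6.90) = -28.96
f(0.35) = -2.65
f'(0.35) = -3.42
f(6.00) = -84.19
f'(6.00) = -25.45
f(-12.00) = -257.89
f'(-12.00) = 44.75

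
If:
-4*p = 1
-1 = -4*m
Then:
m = 1/4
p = -1/4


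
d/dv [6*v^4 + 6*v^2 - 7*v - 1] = 24*v^3 + 12*v - 7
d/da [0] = 0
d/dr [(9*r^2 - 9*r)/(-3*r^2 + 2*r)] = -9/(9*r^2 - 12*r + 4)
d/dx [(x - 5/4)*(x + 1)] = 2*x - 1/4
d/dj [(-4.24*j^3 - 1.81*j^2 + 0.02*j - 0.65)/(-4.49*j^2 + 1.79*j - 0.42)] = (19.0376*j^4 - 15.1792*j^3 + 2.1923*j^2 - 4.3166*j + 1.1551)/(20.1601*j^4 - 16.0742*j^3 + 6.9757*j^2 - 1.5036*j + 0.1764)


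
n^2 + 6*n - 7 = (n - 1)*(n + 7)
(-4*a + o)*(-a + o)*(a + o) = 4*a^3 - a^2*o - 4*a*o^2 + o^3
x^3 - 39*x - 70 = (x - 7)*(x + 2)*(x + 5)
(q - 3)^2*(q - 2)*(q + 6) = q^4 - 2*q^3 - 27*q^2 + 108*q - 108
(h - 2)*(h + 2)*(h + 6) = h^3 + 6*h^2 - 4*h - 24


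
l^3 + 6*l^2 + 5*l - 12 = (l - 1)*(l + 3)*(l + 4)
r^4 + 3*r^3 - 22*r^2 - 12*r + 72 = (r - 3)*(r - 2)*(r + 2)*(r + 6)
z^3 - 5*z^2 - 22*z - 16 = (z - 8)*(z + 1)*(z + 2)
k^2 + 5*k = k*(k + 5)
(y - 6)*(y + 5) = y^2 - y - 30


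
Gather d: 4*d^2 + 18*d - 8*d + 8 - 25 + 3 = 4*d^2 + 10*d - 14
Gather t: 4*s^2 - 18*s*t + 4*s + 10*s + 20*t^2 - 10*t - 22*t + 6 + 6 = 4*s^2 + 14*s + 20*t^2 + t*(-18*s - 32) + 12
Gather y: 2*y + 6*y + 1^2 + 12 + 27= 8*y + 40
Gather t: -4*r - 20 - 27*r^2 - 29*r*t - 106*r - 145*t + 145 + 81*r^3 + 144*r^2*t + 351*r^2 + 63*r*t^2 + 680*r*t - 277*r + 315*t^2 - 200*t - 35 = 81*r^3 + 324*r^2 - 387*r + t^2*(63*r + 315) + t*(144*r^2 + 651*r - 345) + 90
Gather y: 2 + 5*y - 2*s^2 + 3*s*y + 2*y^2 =-2*s^2 + 2*y^2 + y*(3*s + 5) + 2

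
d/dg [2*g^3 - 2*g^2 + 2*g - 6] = 6*g^2 - 4*g + 2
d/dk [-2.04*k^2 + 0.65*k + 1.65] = 0.65 - 4.08*k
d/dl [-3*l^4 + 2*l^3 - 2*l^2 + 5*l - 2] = -12*l^3 + 6*l^2 - 4*l + 5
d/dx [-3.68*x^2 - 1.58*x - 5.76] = -7.36*x - 1.58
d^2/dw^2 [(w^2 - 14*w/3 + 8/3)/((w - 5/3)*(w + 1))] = 2*(-108*w^3 + 351*w^2 - 774*w + 367)/(27*w^6 - 54*w^5 - 99*w^4 + 172*w^3 + 165*w^2 - 150*w - 125)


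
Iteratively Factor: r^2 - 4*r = (r - 4)*(r)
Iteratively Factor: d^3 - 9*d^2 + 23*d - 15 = (d - 5)*(d^2 - 4*d + 3) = (d - 5)*(d - 1)*(d - 3)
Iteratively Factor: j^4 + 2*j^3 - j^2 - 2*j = (j)*(j^3 + 2*j^2 - j - 2) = j*(j + 1)*(j^2 + j - 2) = j*(j - 1)*(j + 1)*(j + 2)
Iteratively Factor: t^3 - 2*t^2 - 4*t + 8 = (t + 2)*(t^2 - 4*t + 4) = (t - 2)*(t + 2)*(t - 2)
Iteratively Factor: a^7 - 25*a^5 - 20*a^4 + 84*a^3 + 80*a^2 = (a)*(a^6 - 25*a^4 - 20*a^3 + 84*a^2 + 80*a) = a*(a - 5)*(a^5 + 5*a^4 - 20*a^2 - 16*a) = a*(a - 5)*(a + 2)*(a^4 + 3*a^3 - 6*a^2 - 8*a) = a*(a - 5)*(a + 2)*(a + 4)*(a^3 - a^2 - 2*a) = a^2*(a - 5)*(a + 2)*(a + 4)*(a^2 - a - 2) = a^2*(a - 5)*(a + 1)*(a + 2)*(a + 4)*(a - 2)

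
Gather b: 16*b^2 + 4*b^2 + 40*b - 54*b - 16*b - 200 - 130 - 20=20*b^2 - 30*b - 350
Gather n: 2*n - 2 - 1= 2*n - 3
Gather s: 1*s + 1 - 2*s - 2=-s - 1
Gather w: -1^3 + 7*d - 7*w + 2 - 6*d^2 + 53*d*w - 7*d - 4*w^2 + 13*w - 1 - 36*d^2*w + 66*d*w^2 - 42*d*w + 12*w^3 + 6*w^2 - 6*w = -6*d^2 + 12*w^3 + w^2*(66*d + 2) + w*(-36*d^2 + 11*d)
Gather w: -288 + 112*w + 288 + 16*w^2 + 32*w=16*w^2 + 144*w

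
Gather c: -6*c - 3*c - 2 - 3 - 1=-9*c - 6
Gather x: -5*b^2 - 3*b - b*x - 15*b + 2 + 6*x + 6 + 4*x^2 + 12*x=-5*b^2 - 18*b + 4*x^2 + x*(18 - b) + 8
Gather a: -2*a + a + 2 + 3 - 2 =3 - a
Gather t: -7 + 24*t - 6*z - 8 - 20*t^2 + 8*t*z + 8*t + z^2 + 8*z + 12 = -20*t^2 + t*(8*z + 32) + z^2 + 2*z - 3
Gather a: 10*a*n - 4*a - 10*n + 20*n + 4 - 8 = a*(10*n - 4) + 10*n - 4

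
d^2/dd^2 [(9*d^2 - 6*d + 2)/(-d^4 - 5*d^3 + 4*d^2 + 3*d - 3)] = 2*(-27*d^8 - 99*d^7 - 41*d^6 + 66*d^5 - 615*d^4 + 1391*d^3 - 834*d^2 + 234*d - 69)/(d^12 + 15*d^11 + 63*d^10 - 4*d^9 - 333*d^8 + 177*d^7 + 476*d^6 - 423*d^5 - 207*d^4 + 324*d^3 - 27*d^2 - 81*d + 27)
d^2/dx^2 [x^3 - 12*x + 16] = 6*x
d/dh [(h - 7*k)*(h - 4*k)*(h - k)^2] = 4*h^3 - 39*h^2*k + 102*h*k^2 - 67*k^3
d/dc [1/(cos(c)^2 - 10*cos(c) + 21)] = 2*(cos(c) - 5)*sin(c)/(cos(c)^2 - 10*cos(c) + 21)^2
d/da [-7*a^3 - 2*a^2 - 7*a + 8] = -21*a^2 - 4*a - 7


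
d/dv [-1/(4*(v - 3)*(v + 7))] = (v + 2)/(2*(v - 3)^2*(v + 7)^2)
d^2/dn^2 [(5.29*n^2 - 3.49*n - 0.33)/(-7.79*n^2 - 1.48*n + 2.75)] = (545.553954*n^3 - 559.795632*n^2 + 471.414966*n - 36.018136)/(472.729139*n^6 + 269.437404*n^5 - 449.454177*n^4 - 186.990008*n^3 + 158.664825*n^2 + 33.5775*n - 20.796875)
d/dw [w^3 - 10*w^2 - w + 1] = 3*w^2 - 20*w - 1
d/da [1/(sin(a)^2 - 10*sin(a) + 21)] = 2*(5 - sin(a))*cos(a)/(sin(a)^2 - 10*sin(a) + 21)^2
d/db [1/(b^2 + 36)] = -2*b/(b^2 + 36)^2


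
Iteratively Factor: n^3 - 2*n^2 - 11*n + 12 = (n - 1)*(n^2 - n - 12) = (n - 4)*(n - 1)*(n + 3)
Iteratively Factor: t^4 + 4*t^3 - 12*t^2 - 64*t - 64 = (t + 2)*(t^3 + 2*t^2 - 16*t - 32) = (t + 2)^2*(t^2 - 16) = (t - 4)*(t + 2)^2*(t + 4)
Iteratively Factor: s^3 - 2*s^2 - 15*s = (s)*(s^2 - 2*s - 15) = s*(s - 5)*(s + 3)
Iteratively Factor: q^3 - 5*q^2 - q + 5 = (q + 1)*(q^2 - 6*q + 5) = (q - 5)*(q + 1)*(q - 1)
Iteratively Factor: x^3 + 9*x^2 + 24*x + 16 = (x + 4)*(x^2 + 5*x + 4) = (x + 4)^2*(x + 1)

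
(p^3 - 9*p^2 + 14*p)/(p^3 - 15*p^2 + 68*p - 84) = p/(p - 6)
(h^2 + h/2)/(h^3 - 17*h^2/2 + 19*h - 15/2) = h*(2*h + 1)/(2*h^3 - 17*h^2 + 38*h - 15)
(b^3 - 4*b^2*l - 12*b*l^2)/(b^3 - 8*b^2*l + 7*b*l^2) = (b^2 - 4*b*l - 12*l^2)/(b^2 - 8*b*l + 7*l^2)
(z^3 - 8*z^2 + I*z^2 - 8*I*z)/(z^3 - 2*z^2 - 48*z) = (z + I)/(z + 6)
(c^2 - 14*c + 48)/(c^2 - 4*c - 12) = (c - 8)/(c + 2)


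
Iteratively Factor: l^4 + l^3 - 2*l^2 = (l)*(l^3 + l^2 - 2*l) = l^2*(l^2 + l - 2) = l^2*(l - 1)*(l + 2)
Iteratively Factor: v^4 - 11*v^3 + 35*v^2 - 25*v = (v - 5)*(v^3 - 6*v^2 + 5*v) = v*(v - 5)*(v^2 - 6*v + 5) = v*(v - 5)*(v - 1)*(v - 5)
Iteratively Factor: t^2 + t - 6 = (t + 3)*(t - 2)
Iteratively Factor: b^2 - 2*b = (b)*(b - 2)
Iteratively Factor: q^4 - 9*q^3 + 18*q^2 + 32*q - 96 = (q - 4)*(q^3 - 5*q^2 - 2*q + 24) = (q - 4)^2*(q^2 - q - 6) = (q - 4)^2*(q - 3)*(q + 2)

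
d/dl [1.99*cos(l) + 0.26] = -1.99*sin(l)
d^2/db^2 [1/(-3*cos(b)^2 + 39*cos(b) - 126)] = (4*sin(b)^4/3 - sin(b)^2 + 793*cos(b)/4 - 13*cos(3*b)/4 - 85)/((cos(b) - 7)^3*(cos(b) - 6)^3)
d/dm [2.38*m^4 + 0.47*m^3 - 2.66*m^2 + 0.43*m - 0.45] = 9.52*m^3 + 1.41*m^2 - 5.32*m + 0.43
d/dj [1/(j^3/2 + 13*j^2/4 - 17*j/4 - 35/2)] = 4*(-6*j^2 - 26*j + 17)/(2*j^3 + 13*j^2 - 17*j - 70)^2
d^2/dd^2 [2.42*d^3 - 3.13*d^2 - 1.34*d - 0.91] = 14.52*d - 6.26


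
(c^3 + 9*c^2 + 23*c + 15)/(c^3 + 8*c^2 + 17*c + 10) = (c + 3)/(c + 2)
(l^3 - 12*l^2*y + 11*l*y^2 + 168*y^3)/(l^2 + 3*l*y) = l - 15*y + 56*y^2/l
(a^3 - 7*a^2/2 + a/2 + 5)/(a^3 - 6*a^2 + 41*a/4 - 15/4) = 2*(a^2 - a - 2)/(2*a^2 - 7*a + 3)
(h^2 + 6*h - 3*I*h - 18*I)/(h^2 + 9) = (h + 6)/(h + 3*I)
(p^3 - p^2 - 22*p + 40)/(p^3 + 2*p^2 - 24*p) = (p^2 + 3*p - 10)/(p*(p + 6))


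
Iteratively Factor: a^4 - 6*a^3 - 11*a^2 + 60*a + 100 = (a + 2)*(a^3 - 8*a^2 + 5*a + 50) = (a + 2)^2*(a^2 - 10*a + 25) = (a - 5)*(a + 2)^2*(a - 5)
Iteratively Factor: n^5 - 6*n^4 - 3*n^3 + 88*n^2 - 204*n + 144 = (n - 2)*(n^4 - 4*n^3 - 11*n^2 + 66*n - 72) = (n - 3)*(n - 2)*(n^3 - n^2 - 14*n + 24) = (n - 3)*(n - 2)*(n + 4)*(n^2 - 5*n + 6) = (n - 3)*(n - 2)^2*(n + 4)*(n - 3)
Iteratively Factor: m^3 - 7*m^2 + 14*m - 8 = (m - 1)*(m^2 - 6*m + 8) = (m - 4)*(m - 1)*(m - 2)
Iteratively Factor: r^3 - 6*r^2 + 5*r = (r - 5)*(r^2 - r) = r*(r - 5)*(r - 1)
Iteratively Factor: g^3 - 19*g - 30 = (g - 5)*(g^2 + 5*g + 6) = (g - 5)*(g + 2)*(g + 3)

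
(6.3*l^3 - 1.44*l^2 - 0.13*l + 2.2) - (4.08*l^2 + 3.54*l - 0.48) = 6.3*l^3 - 5.52*l^2 - 3.67*l + 2.68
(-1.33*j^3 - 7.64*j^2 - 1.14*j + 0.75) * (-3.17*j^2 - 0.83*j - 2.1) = 4.2161*j^5 + 25.3227*j^4 + 12.748*j^3 + 14.6127*j^2 + 1.7715*j - 1.575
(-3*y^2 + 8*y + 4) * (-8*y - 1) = 24*y^3 - 61*y^2 - 40*y - 4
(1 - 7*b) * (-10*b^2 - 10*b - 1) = 70*b^3 + 60*b^2 - 3*b - 1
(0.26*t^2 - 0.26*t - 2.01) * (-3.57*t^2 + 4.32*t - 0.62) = -0.9282*t^4 + 2.0514*t^3 + 5.8913*t^2 - 8.522*t + 1.2462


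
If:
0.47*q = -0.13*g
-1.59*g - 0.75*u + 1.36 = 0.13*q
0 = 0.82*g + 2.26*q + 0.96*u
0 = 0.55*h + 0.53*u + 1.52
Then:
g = 0.97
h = -2.57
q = -0.27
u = -0.20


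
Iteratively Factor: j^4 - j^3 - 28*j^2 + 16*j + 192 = (j + 4)*(j^3 - 5*j^2 - 8*j + 48) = (j - 4)*(j + 4)*(j^2 - j - 12) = (j - 4)*(j + 3)*(j + 4)*(j - 4)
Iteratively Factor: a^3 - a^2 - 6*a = (a + 2)*(a^2 - 3*a) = (a - 3)*(a + 2)*(a)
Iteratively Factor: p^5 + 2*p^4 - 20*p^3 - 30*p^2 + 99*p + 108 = (p + 3)*(p^4 - p^3 - 17*p^2 + 21*p + 36) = (p - 3)*(p + 3)*(p^3 + 2*p^2 - 11*p - 12) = (p - 3)*(p + 3)*(p + 4)*(p^2 - 2*p - 3) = (p - 3)^2*(p + 3)*(p + 4)*(p + 1)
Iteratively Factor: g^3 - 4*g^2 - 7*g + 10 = (g + 2)*(g^2 - 6*g + 5) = (g - 1)*(g + 2)*(g - 5)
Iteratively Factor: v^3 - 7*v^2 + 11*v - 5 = (v - 1)*(v^2 - 6*v + 5) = (v - 1)^2*(v - 5)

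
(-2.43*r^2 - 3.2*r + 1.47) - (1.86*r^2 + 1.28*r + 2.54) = -4.29*r^2 - 4.48*r - 1.07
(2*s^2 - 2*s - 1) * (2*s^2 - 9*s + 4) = 4*s^4 - 22*s^3 + 24*s^2 + s - 4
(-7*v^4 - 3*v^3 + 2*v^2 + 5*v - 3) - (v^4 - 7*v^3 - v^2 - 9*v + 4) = -8*v^4 + 4*v^3 + 3*v^2 + 14*v - 7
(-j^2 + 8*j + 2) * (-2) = 2*j^2 - 16*j - 4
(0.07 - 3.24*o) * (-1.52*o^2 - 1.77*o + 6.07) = 4.9248*o^3 + 5.6284*o^2 - 19.7907*o + 0.4249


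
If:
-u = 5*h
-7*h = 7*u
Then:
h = 0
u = 0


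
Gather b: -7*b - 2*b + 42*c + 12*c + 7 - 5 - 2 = -9*b + 54*c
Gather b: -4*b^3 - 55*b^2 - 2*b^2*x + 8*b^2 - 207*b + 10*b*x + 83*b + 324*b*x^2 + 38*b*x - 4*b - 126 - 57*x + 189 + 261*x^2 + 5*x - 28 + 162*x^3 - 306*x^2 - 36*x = -4*b^3 + b^2*(-2*x - 47) + b*(324*x^2 + 48*x - 128) + 162*x^3 - 45*x^2 - 88*x + 35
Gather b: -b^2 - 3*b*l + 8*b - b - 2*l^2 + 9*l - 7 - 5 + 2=-b^2 + b*(7 - 3*l) - 2*l^2 + 9*l - 10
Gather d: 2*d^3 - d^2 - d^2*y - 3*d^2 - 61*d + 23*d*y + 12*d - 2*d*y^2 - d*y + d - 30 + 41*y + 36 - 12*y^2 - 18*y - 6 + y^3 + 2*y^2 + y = 2*d^3 + d^2*(-y - 4) + d*(-2*y^2 + 22*y - 48) + y^3 - 10*y^2 + 24*y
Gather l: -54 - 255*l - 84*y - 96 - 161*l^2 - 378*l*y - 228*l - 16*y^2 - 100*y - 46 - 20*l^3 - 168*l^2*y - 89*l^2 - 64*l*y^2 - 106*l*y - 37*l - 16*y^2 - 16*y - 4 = -20*l^3 + l^2*(-168*y - 250) + l*(-64*y^2 - 484*y - 520) - 32*y^2 - 200*y - 200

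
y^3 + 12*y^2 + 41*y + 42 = (y + 2)*(y + 3)*(y + 7)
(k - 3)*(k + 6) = k^2 + 3*k - 18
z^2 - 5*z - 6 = (z - 6)*(z + 1)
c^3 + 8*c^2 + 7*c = c*(c + 1)*(c + 7)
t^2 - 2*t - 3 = (t - 3)*(t + 1)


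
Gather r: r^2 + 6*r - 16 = r^2 + 6*r - 16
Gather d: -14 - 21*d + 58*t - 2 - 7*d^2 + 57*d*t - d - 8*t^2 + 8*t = -7*d^2 + d*(57*t - 22) - 8*t^2 + 66*t - 16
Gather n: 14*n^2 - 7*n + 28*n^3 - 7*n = 28*n^3 + 14*n^2 - 14*n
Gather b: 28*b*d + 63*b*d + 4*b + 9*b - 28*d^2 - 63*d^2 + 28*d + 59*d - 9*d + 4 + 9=b*(91*d + 13) - 91*d^2 + 78*d + 13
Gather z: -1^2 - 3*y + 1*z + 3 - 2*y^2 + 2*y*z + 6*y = -2*y^2 + 3*y + z*(2*y + 1) + 2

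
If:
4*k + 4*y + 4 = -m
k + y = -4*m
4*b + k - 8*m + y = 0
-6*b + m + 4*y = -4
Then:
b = 4/5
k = -6/5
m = 4/15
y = 2/15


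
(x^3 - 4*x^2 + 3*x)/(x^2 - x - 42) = x*(-x^2 + 4*x - 3)/(-x^2 + x + 42)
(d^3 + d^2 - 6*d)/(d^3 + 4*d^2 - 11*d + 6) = d*(d^2 + d - 6)/(d^3 + 4*d^2 - 11*d + 6)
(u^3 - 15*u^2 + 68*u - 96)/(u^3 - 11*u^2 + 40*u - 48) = (u - 8)/(u - 4)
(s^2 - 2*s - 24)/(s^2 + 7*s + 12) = (s - 6)/(s + 3)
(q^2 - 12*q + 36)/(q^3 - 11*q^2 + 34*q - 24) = (q - 6)/(q^2 - 5*q + 4)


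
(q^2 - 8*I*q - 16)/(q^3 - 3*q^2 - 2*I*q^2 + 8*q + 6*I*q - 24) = (q - 4*I)/(q^2 + q*(-3 + 2*I) - 6*I)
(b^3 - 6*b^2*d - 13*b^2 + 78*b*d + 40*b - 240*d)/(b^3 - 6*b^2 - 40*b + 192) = (b^2 - 6*b*d - 5*b + 30*d)/(b^2 + 2*b - 24)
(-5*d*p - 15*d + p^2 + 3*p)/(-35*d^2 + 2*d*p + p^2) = (p + 3)/(7*d + p)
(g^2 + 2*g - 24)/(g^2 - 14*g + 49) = (g^2 + 2*g - 24)/(g^2 - 14*g + 49)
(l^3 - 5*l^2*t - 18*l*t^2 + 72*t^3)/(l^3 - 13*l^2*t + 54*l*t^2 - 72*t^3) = (-l - 4*t)/(-l + 4*t)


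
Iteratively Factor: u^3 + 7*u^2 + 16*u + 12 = (u + 3)*(u^2 + 4*u + 4) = (u + 2)*(u + 3)*(u + 2)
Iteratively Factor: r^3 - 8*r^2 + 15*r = (r)*(r^2 - 8*r + 15) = r*(r - 5)*(r - 3)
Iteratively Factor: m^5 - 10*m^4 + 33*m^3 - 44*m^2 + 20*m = (m)*(m^4 - 10*m^3 + 33*m^2 - 44*m + 20) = m*(m - 2)*(m^3 - 8*m^2 + 17*m - 10) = m*(m - 5)*(m - 2)*(m^2 - 3*m + 2) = m*(m - 5)*(m - 2)*(m - 1)*(m - 2)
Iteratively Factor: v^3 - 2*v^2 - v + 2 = (v - 1)*(v^2 - v - 2) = (v - 2)*(v - 1)*(v + 1)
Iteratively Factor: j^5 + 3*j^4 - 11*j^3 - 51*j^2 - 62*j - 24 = (j + 1)*(j^4 + 2*j^3 - 13*j^2 - 38*j - 24) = (j + 1)*(j + 3)*(j^3 - j^2 - 10*j - 8) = (j + 1)*(j + 2)*(j + 3)*(j^2 - 3*j - 4) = (j - 4)*(j + 1)*(j + 2)*(j + 3)*(j + 1)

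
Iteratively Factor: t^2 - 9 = (t + 3)*(t - 3)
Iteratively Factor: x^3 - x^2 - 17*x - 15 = (x - 5)*(x^2 + 4*x + 3) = (x - 5)*(x + 3)*(x + 1)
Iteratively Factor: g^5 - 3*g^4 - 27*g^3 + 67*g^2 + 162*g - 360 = (g - 5)*(g^4 + 2*g^3 - 17*g^2 - 18*g + 72) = (g - 5)*(g + 4)*(g^3 - 2*g^2 - 9*g + 18) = (g - 5)*(g - 3)*(g + 4)*(g^2 + g - 6) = (g - 5)*(g - 3)*(g - 2)*(g + 4)*(g + 3)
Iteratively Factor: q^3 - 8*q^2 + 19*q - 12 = (q - 4)*(q^2 - 4*q + 3) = (q - 4)*(q - 1)*(q - 3)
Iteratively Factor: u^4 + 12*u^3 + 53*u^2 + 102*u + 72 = (u + 3)*(u^3 + 9*u^2 + 26*u + 24) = (u + 3)^2*(u^2 + 6*u + 8) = (u + 3)^2*(u + 4)*(u + 2)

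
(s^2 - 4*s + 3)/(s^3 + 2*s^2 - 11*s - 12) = (s - 1)/(s^2 + 5*s + 4)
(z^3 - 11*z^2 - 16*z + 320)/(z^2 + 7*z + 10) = (z^2 - 16*z + 64)/(z + 2)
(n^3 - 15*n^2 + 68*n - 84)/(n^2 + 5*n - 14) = (n^2 - 13*n + 42)/(n + 7)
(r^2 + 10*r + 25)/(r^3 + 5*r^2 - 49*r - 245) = (r + 5)/(r^2 - 49)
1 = 1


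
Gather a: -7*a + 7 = 7 - 7*a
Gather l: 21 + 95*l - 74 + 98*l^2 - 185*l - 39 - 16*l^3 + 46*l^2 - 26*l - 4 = -16*l^3 + 144*l^2 - 116*l - 96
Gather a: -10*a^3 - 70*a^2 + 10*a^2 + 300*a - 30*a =-10*a^3 - 60*a^2 + 270*a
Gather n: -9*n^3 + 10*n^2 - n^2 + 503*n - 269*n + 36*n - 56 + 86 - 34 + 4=-9*n^3 + 9*n^2 + 270*n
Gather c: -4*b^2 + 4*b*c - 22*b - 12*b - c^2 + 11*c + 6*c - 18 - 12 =-4*b^2 - 34*b - c^2 + c*(4*b + 17) - 30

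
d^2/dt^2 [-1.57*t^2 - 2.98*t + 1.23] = -3.14000000000000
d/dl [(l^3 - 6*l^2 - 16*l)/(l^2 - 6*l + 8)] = (l^4 - 12*l^3 + 76*l^2 - 96*l - 128)/(l^4 - 12*l^3 + 52*l^2 - 96*l + 64)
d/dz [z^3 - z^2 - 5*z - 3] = 3*z^2 - 2*z - 5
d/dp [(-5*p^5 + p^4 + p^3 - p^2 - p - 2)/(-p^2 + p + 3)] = (15*p^6 - 22*p^5 - 73*p^4 + 14*p^3 + 7*p^2 - 10*p - 1)/(p^4 - 2*p^3 - 5*p^2 + 6*p + 9)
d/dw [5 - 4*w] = -4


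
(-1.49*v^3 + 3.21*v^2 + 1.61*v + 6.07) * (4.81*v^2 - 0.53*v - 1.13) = -7.1669*v^5 + 16.2298*v^4 + 7.7265*v^3 + 24.7161*v^2 - 5.0364*v - 6.8591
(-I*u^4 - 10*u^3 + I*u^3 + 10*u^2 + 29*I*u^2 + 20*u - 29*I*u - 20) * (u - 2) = -I*u^5 - 10*u^4 + 3*I*u^4 + 30*u^3 + 27*I*u^3 - 87*I*u^2 - 60*u + 58*I*u + 40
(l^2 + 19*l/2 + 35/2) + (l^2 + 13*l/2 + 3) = 2*l^2 + 16*l + 41/2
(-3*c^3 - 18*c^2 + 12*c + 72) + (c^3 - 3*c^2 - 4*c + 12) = -2*c^3 - 21*c^2 + 8*c + 84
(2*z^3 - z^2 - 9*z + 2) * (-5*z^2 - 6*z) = -10*z^5 - 7*z^4 + 51*z^3 + 44*z^2 - 12*z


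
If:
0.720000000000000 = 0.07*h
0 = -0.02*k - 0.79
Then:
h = 10.29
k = -39.50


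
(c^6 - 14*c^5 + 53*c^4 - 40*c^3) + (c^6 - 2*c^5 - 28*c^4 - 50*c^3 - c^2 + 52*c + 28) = 2*c^6 - 16*c^5 + 25*c^4 - 90*c^3 - c^2 + 52*c + 28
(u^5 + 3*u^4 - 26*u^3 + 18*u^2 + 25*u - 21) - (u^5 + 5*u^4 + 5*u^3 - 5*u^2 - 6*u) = -2*u^4 - 31*u^3 + 23*u^2 + 31*u - 21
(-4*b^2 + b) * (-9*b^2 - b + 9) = 36*b^4 - 5*b^3 - 37*b^2 + 9*b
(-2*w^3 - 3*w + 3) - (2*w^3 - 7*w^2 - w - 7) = -4*w^3 + 7*w^2 - 2*w + 10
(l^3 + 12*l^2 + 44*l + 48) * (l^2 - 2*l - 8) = l^5 + 10*l^4 + 12*l^3 - 136*l^2 - 448*l - 384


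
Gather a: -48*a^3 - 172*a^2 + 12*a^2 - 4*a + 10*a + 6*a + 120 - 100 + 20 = -48*a^3 - 160*a^2 + 12*a + 40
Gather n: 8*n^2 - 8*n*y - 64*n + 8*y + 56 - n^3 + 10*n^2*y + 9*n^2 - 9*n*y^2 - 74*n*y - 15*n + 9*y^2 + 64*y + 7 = -n^3 + n^2*(10*y + 17) + n*(-9*y^2 - 82*y - 79) + 9*y^2 + 72*y + 63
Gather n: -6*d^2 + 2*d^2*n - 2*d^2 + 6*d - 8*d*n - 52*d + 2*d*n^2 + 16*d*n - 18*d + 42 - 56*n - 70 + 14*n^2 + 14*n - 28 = -8*d^2 - 64*d + n^2*(2*d + 14) + n*(2*d^2 + 8*d - 42) - 56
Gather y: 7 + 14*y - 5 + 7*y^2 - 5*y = 7*y^2 + 9*y + 2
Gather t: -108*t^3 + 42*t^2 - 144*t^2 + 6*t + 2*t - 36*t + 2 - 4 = -108*t^3 - 102*t^2 - 28*t - 2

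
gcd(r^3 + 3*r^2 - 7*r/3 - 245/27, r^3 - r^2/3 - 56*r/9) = r + 7/3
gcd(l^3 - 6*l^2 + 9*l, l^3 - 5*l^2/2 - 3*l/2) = l^2 - 3*l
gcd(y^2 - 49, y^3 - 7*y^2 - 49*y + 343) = y^2 - 49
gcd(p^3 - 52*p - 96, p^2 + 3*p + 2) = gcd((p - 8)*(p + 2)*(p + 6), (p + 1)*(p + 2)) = p + 2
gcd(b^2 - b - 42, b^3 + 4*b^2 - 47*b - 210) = b^2 - b - 42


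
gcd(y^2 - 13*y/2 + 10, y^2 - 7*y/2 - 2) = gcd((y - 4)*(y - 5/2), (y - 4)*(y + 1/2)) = y - 4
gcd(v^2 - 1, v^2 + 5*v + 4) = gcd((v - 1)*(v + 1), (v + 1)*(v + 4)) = v + 1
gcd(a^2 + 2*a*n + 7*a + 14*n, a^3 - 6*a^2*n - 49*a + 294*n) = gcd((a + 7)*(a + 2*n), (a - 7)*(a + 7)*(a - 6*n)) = a + 7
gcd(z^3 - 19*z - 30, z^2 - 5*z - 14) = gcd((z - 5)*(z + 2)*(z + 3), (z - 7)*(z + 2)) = z + 2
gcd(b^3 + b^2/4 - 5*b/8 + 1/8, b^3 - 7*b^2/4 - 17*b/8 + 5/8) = b^2 + 3*b/4 - 1/4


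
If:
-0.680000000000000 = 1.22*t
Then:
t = -0.56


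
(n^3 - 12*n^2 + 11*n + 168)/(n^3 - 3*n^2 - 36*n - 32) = (n^2 - 4*n - 21)/(n^2 + 5*n + 4)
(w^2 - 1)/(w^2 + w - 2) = (w + 1)/(w + 2)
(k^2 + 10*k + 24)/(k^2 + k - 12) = (k + 6)/(k - 3)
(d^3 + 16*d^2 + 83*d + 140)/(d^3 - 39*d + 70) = (d^2 + 9*d + 20)/(d^2 - 7*d + 10)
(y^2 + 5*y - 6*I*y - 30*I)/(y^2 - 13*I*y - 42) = (y + 5)/(y - 7*I)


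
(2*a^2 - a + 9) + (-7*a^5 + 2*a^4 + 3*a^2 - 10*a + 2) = -7*a^5 + 2*a^4 + 5*a^2 - 11*a + 11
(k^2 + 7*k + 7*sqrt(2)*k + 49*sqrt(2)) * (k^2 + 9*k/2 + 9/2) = k^4 + 7*sqrt(2)*k^3 + 23*k^3/2 + 36*k^2 + 161*sqrt(2)*k^2/2 + 63*k/2 + 252*sqrt(2)*k + 441*sqrt(2)/2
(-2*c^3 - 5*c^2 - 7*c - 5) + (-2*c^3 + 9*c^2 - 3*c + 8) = -4*c^3 + 4*c^2 - 10*c + 3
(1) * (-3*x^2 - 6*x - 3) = -3*x^2 - 6*x - 3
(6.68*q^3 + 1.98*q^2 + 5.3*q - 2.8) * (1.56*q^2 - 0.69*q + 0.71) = 10.4208*q^5 - 1.5204*q^4 + 11.6446*q^3 - 6.6192*q^2 + 5.695*q - 1.988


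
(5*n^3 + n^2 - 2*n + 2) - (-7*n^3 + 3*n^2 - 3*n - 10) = 12*n^3 - 2*n^2 + n + 12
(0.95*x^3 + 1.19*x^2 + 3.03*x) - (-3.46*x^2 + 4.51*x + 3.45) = 0.95*x^3 + 4.65*x^2 - 1.48*x - 3.45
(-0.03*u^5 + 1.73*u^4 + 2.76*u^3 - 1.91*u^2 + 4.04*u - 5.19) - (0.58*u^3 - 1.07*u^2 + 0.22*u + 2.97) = -0.03*u^5 + 1.73*u^4 + 2.18*u^3 - 0.84*u^2 + 3.82*u - 8.16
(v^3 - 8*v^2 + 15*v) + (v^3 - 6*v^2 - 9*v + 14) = 2*v^3 - 14*v^2 + 6*v + 14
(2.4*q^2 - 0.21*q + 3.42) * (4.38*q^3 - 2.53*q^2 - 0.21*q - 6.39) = 10.512*q^5 - 6.9918*q^4 + 15.0069*q^3 - 23.9445*q^2 + 0.6237*q - 21.8538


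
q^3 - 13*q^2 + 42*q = q*(q - 7)*(q - 6)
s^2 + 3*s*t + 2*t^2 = (s + t)*(s + 2*t)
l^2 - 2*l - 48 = (l - 8)*(l + 6)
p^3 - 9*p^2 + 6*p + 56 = (p - 7)*(p - 4)*(p + 2)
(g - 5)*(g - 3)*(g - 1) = g^3 - 9*g^2 + 23*g - 15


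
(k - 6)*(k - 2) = k^2 - 8*k + 12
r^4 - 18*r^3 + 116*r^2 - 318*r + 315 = (r - 7)*(r - 5)*(r - 3)^2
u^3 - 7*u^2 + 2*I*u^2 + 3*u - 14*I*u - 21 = (u - 7)*(u - I)*(u + 3*I)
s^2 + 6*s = s*(s + 6)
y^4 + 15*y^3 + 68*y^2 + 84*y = y*(y + 2)*(y + 6)*(y + 7)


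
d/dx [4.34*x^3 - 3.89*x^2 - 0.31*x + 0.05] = 13.02*x^2 - 7.78*x - 0.31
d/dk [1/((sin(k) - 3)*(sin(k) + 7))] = -2*(sin(k) + 2)*cos(k)/((sin(k) - 3)^2*(sin(k) + 7)^2)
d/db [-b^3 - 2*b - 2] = -3*b^2 - 2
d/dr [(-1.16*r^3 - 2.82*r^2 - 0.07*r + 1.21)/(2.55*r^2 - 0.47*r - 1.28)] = (-2.958*r^4 + 1.0904*r^3 + 5.9583*r^2 + 1.0482*r + 0.6583)/(6.5025*r^4 - 2.397*r^3 - 6.3071*r^2 + 1.2032*r + 1.6384)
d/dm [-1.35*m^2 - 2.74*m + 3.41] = -2.7*m - 2.74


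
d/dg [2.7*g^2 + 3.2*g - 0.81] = 5.4*g + 3.2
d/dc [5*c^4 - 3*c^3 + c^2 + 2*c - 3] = 20*c^3 - 9*c^2 + 2*c + 2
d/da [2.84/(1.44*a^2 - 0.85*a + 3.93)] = (2.414 - 8.1792*a)/(1.44*a^2 - 0.85*a + 3.93)^2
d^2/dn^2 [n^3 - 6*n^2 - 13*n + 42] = 6*n - 12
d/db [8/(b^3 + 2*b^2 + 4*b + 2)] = 8*(-3*b^2 - 4*b - 4)/(b^3 + 2*b^2 + 4*b + 2)^2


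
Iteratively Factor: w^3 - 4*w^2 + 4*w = (w)*(w^2 - 4*w + 4) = w*(w - 2)*(w - 2)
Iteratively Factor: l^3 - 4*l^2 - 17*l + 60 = (l - 3)*(l^2 - l - 20) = (l - 5)*(l - 3)*(l + 4)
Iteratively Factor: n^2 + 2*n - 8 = (n + 4)*(n - 2)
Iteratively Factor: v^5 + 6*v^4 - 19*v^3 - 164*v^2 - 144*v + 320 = (v + 4)*(v^4 + 2*v^3 - 27*v^2 - 56*v + 80) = (v + 4)^2*(v^3 - 2*v^2 - 19*v + 20) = (v - 1)*(v + 4)^2*(v^2 - v - 20) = (v - 1)*(v + 4)^3*(v - 5)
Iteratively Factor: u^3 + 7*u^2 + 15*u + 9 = (u + 1)*(u^2 + 6*u + 9) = (u + 1)*(u + 3)*(u + 3)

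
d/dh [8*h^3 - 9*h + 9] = 24*h^2 - 9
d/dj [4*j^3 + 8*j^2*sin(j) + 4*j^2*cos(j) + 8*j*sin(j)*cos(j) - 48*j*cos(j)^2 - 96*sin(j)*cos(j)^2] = -4*j^2*sin(j) + 8*j^2*cos(j) + 12*j^2 + 16*j*sin(j) + 48*j*sin(2*j) + 8*j*cos(j) + 8*j*cos(2*j) + 4*sin(2*j) - 24*cos(j) - 24*cos(2*j) - 72*cos(3*j) - 24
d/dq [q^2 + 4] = 2*q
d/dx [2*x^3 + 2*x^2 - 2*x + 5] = 6*x^2 + 4*x - 2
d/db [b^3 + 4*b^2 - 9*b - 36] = 3*b^2 + 8*b - 9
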